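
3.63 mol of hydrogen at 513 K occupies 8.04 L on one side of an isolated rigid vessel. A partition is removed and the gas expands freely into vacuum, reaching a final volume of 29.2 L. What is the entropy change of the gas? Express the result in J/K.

ΔS_gas = 38.9 J/K

No heat is exchanged and no work is done, so the ideal-gas temperature stays constant.
Entropy is a state function; using a reversible isothermal path, ΔS_gas = nR ln(V₂/V₁) = 3.63 × 8.314 × ln(29.2/8.04) = 38.9 J/K.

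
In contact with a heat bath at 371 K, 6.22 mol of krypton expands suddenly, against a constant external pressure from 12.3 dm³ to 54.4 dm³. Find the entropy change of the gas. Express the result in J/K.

Entropy is a state function, so ΔS_gas depends only on the end states.
For an isothermal ideal gas ΔS_gas = nR ln(V₂/V₁) = 6.22 × 8.314 × ln(54.4/12.3) = 76.9 J/K.

ΔS_gas = 76.9 J/K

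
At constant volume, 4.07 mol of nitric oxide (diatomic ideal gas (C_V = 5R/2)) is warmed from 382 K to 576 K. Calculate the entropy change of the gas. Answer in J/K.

At constant volume, ΔS = nC_V ln(T₂/T₁) with C_V = 5R/2 = 20.79 J mol⁻¹ K⁻¹.
ΔS = 4.07 × 20.79 × ln(576/382) = 34.7 J/K.

ΔS = 34.7 J/K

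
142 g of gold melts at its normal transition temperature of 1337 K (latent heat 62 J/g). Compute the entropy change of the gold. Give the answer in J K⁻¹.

ΔS = 6.58 J/K

Heat absorbed by the substance: Q = mL = 142 × 62 = 8804 J.
At constant T, ΔS = Q_rev/T = 8804 / 1337 = 6.58 J/K.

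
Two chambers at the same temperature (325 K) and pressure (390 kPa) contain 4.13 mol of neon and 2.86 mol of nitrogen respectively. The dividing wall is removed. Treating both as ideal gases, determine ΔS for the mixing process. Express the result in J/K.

ΔS_mix = 39.3 J/K

Mole fractions: x_A = 4.13/6.99 = 0.591, x_B = 0.409.
ΔS_mix = −R(n_A ln x_A + n_B ln x_B) = −8.314 × (4.13 ln 0.591 + 2.86 ln 0.409) = 39.3 J/K.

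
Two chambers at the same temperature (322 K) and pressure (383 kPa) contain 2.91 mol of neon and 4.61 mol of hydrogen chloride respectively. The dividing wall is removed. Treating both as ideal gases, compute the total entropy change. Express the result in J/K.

ΔS_mix = 41.7 J/K

Mole fractions: x_A = 2.91/7.52 = 0.387, x_B = 0.613.
ΔS_mix = −R(n_A ln x_A + n_B ln x_B) = −8.314 × (2.91 ln 0.387 + 4.61 ln 0.613) = 41.7 J/K.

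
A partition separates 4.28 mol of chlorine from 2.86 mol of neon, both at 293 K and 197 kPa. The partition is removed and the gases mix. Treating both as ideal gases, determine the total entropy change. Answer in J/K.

Mole fractions: x_A = 4.28/7.14 = 0.599, x_B = 0.401.
ΔS_mix = −R(n_A ln x_A + n_B ln x_B) = −8.314 × (4.28 ln 0.599 + 2.86 ln 0.401) = 40 J/K.

ΔS_mix = 40 J/K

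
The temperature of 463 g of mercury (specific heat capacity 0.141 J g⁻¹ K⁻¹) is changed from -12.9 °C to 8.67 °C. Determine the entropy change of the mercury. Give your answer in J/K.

ΔS = 5.2 J/K

In kelvin: T₁ = 260.25 K, T₂ = 281.82 K. ΔS = ∫dQ_rev/T = m c ln(T₂/T₁) = 463 × 0.141 × ln(281.82/260.25) = 5.2 J/K.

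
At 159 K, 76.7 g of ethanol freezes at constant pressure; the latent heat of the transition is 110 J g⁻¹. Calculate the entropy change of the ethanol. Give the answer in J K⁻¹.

Heat released by the substance: Q = −mL = −76.7 × 110 = −8437 J.
At constant T, ΔS = Q_rev/T = −8437 / 159 = -53.1 J/K.

ΔS = -53.1 J/K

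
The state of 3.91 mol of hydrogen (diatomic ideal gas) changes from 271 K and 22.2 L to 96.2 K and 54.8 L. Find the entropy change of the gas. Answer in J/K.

ΔS = -54.8 J/K

Entropy is a state function: ΔS = nC_V ln(T₂/T₁) + nR ln(V₂/V₁), with C_V = 5R/2 = 20.79 J mol⁻¹ K⁻¹ for a diatomic ideal gas.
ΔS = 3.91 × [20.79 × ln(96.2/271) + 8.314 × ln(54.8/22.2)] = -54.8 J/K.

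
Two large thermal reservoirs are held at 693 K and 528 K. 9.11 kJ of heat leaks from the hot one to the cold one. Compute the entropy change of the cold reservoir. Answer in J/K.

ΔS_cold = 17.3 J/K

The cold reservoir gains heat Q, so ΔS_cold = +Q/T_C = 9110/528 = 17.3 J/K.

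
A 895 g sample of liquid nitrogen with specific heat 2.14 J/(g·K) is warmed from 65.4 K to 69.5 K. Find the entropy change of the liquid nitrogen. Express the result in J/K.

ΔS = 116 J/K

ΔS = ∫dQ_rev/T = m c ln(T₂/T₁) = 895 × 2.14 × ln(69.5/65.4) = 116 J/K.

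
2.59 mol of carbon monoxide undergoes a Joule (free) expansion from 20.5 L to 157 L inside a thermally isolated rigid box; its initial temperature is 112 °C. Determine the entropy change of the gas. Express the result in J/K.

For an ideal gas in free expansion Q = 0 and W = 0, so T is unchanged.
Entropy is a state function; using a reversible isothermal path, ΔS_gas = nR ln(V₂/V₁) = 2.59 × 8.314 × ln(157/20.5) = 43.8 J/K.

ΔS_gas = 43.8 J/K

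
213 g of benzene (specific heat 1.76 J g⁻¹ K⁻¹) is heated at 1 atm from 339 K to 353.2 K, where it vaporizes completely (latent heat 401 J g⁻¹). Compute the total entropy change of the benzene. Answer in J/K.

Warming step: ΔS₁ = m c ln(T_tr/T_i) = 213 × 1.76 × ln(353.2/339) = 15.38 J/K.
Phase change: ΔS₂ = +mL/T_tr = 213 × 401 / 353.2 = 241.8 J/K.
ΔS_total = (15.38) + (241.8) = 257 J/K.

ΔS = 257 J/K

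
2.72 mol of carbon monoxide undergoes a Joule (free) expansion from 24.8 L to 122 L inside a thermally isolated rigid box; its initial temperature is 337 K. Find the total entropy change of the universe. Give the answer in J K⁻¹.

ΔS_universe = 36 J/K

No heat is exchanged and no work is done, so the ideal-gas temperature stays constant.
Entropy is a state function; using a reversible isothermal path, ΔS_gas = nR ln(V₂/V₁) = 2.72 × 8.314 × ln(122/24.8) = 36 J/K.
The insulated surroundings exchange no heat, so ΔS_surr = 0 and ΔS_universe = ΔS_gas.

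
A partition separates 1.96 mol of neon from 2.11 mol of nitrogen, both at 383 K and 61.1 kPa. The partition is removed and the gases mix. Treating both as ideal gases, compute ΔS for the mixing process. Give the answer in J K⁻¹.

ΔS_mix = 23.4 J/K

Mole fractions: x_A = 1.96/4.07 = 0.482, x_B = 0.518.
ΔS_mix = −R(n_A ln x_A + n_B ln x_B) = −8.314 × (1.96 ln 0.482 + 2.11 ln 0.518) = 23.4 J/K.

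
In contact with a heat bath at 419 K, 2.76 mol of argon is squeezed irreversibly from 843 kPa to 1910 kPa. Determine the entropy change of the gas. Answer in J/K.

Entropy is a state function, so ΔS_gas depends only on the end states.
For an isothermal ideal gas ΔS_gas = nR ln(P₁/P₂) = 2.76 × 8.314 × ln(843/1910) = -18.8 J/K.

ΔS_gas = -18.8 J/K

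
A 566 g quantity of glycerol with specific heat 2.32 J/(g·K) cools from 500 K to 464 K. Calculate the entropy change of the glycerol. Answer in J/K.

ΔS = ∫dQ_rev/T = m c ln(T₂/T₁) = 566 × 2.32 × ln(464/500) = -98.1 J/K.

ΔS = -98.1 J/K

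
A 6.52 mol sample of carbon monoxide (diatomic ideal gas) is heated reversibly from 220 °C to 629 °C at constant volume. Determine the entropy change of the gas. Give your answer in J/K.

In kelvin: T₁ = 493.15 K, T₂ = 902.15 K. At constant volume, ΔS = nC_V ln(T₂/T₁) with C_V = 5R/2 = 20.79 J mol⁻¹ K⁻¹.
ΔS = 6.52 × 20.79 × ln(902.15/493.15) = 81.8 J/K.

ΔS = 81.8 J/K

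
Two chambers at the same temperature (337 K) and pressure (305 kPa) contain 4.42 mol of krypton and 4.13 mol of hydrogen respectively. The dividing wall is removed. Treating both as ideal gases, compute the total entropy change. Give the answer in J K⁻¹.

ΔS_mix = 49.2 J/K

Mole fractions: x_A = 4.42/8.55 = 0.517, x_B = 0.483.
ΔS_mix = −R(n_A ln x_A + n_B ln x_B) = −8.314 × (4.42 ln 0.517 + 4.13 ln 0.483) = 49.2 J/K.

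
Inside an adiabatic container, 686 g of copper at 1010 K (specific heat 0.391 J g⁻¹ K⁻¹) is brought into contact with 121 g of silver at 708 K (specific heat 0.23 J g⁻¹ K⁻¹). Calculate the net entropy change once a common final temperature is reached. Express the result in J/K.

Energy balance: T_f = (m₁c₁T₁ + m₂c₂T₂)/(m₁c₁ + m₂c₂) = 981.61 K.
ΔS₁ = m₁c₁ ln(T_f/T₁) = 268.226 × ln(981.61/1010) = -7.647 J/K.
ΔS₂ = m₂c₂ ln(T_f/T₂) = 27.83 × ln(981.61/708) = 9.093 J/K.
ΔS_total = -7.647 + 9.093 = 1.45 J/K.

ΔS_total = 1.45 J/K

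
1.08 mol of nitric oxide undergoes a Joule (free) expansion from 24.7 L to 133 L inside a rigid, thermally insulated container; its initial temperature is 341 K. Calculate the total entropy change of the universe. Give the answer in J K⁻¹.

For an ideal gas in free expansion Q = 0 and W = 0, so T is unchanged.
Entropy is a state function; using a reversible isothermal path, ΔS_gas = nR ln(V₂/V₁) = 1.08 × 8.314 × ln(133/24.7) = 15.1 J/K.
The insulated surroundings exchange no heat, so ΔS_surr = 0 and ΔS_universe = ΔS_gas.

ΔS_universe = 15.1 J/K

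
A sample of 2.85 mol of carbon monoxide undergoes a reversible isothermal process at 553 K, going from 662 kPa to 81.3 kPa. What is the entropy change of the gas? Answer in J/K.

ΔS_gas = 49.7 J/K

For an isothermal ideal gas ΔS_gas = nR ln(P₁/P₂) = 2.85 × 8.314 × ln(662/81.3) = 49.7 J/K.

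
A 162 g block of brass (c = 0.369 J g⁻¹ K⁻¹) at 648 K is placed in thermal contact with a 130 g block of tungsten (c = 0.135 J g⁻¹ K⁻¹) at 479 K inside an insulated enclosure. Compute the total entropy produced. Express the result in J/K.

Energy balance: T_f = (m₁c₁T₁ + m₂c₂T₂)/(m₁c₁ + m₂c₂) = 609.64 K.
ΔS₁ = m₁c₁ ln(T_f/T₁) = 59.778 × ln(609.64/648) = -3.6473 J/K.
ΔS₂ = m₂c₂ ln(T_f/T₂) = 17.55 × ln(609.64/479) = 4.2326 J/K.
ΔS_total = -3.6473 + 4.2326 = 0.585 J/K.

ΔS_total = 0.585 J/K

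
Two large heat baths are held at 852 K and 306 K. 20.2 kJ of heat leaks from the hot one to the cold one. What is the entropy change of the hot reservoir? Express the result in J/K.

The hot reservoir loses heat Q, so ΔS_hot = −Q/T_H = −20200/852 = -23.7 J/K.

ΔS_hot = -23.7 J/K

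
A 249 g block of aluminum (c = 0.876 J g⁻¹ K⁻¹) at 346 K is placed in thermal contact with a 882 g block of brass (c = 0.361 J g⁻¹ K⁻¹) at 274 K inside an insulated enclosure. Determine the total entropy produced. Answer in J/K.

Energy balance: T_f = (m₁c₁T₁ + m₂c₂T₂)/(m₁c₁ + m₂c₂) = 303.27 K.
ΔS₁ = m₁c₁ ln(T_f/T₁) = 218.124 × ln(303.27/346) = -28.75 J/K.
ΔS₂ = m₂c₂ ln(T_f/T₂) = 318.402 × ln(303.27/274) = 32.32 J/K.
ΔS_total = -28.75 + 32.32 = 3.57 J/K.

ΔS_total = 3.57 J/K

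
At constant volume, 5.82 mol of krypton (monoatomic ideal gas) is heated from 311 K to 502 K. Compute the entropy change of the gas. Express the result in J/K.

ΔS = 34.8 J/K

At constant volume, ΔS = nC_V ln(T₂/T₁) with C_V = 3R/2 = 12.47 J mol⁻¹ K⁻¹.
ΔS = 5.82 × 12.47 × ln(502/311) = 34.8 J/K.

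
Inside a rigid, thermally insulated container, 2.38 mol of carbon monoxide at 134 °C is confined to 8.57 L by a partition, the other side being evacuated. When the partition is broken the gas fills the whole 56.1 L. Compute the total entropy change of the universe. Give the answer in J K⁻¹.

ΔS_universe = 37.2 J/K

No heat is exchanged and no work is done, so the ideal-gas temperature stays constant.
Entropy is a state function; using a reversible isothermal path, ΔS_gas = nR ln(V₂/V₁) = 2.38 × 8.314 × ln(56.1/8.57) = 37.2 J/K.
The insulated surroundings exchange no heat, so ΔS_surr = 0 and ΔS_universe = ΔS_gas.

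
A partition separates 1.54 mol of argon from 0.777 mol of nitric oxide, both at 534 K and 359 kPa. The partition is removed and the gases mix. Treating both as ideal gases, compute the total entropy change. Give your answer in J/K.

ΔS_mix = 12.3 J/K

Mole fractions: x_A = 1.54/2.32 = 0.665, x_B = 0.335.
ΔS_mix = −R(n_A ln x_A + n_B ln x_B) = −8.314 × (1.54 ln 0.665 + 0.777 ln 0.335) = 12.3 J/K.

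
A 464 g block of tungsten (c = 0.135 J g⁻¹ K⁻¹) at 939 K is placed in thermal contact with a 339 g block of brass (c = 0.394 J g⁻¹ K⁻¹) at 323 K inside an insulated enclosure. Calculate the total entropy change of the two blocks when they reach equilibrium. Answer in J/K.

Energy balance: T_f = (m₁c₁T₁ + m₂c₂T₂)/(m₁c₁ + m₂c₂) = 519.66 K.
ΔS₁ = m₁c₁ ln(T_f/T₁) = 62.64 × ln(519.66/939) = -37.06 J/K.
ΔS₂ = m₂c₂ ln(T_f/T₂) = 133.566 × ln(519.66/323) = 63.514 J/K.
ΔS_total = -37.06 + 63.514 = 26.5 J/K.

ΔS_total = 26.5 J/K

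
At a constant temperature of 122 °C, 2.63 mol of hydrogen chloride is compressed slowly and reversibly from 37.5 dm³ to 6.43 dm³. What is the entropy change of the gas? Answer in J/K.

For an isothermal ideal gas ΔS_gas = nR ln(V₂/V₁) = 2.63 × 8.314 × ln(6.43/37.5) = -38.6 J/K.

ΔS_gas = -38.6 J/K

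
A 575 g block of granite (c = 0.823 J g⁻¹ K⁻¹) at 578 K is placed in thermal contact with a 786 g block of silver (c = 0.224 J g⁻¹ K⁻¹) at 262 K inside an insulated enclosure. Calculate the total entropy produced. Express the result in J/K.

ΔS_total = 35.1 J/K

Energy balance: T_f = (m₁c₁T₁ + m₂c₂T₂)/(m₁c₁ + m₂c₂) = 492.31 K.
ΔS₁ = m₁c₁ ln(T_f/T₁) = 473.225 × ln(492.31/578) = -75.934 J/K.
ΔS₂ = m₂c₂ ln(T_f/T₂) = 176.064 × ln(492.31/262) = 111.06 J/K.
ΔS_total = -75.934 + 111.06 = 35.1 J/K.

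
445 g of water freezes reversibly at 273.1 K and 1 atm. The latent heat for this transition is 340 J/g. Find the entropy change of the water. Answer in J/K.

Heat released by the substance: Q = −mL = −445 × 340 = −151300 J.
At constant T, ΔS = Q_rev/T = −151300 / 273.1 = -554 J/K.

ΔS = -554 J/K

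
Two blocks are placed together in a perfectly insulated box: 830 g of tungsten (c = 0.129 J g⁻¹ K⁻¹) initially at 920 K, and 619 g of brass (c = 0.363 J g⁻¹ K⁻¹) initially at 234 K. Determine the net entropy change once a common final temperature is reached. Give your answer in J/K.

ΔS_total = 74.3 J/K

Energy balance: T_f = (m₁c₁T₁ + m₂c₂T₂)/(m₁c₁ + m₂c₂) = 455.39 K.
ΔS₁ = m₁c₁ ln(T_f/T₁) = 107.07 × ln(455.39/920) = -75.29 J/K.
ΔS₂ = m₂c₂ ln(T_f/T₂) = 224.697 × ln(455.39/234) = 149.6 J/K.
ΔS_total = -75.29 + 149.6 = 74.3 J/K.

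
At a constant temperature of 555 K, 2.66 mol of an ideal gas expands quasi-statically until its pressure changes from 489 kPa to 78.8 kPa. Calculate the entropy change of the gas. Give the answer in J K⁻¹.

ΔS_gas = 40.4 J/K

For an isothermal ideal gas ΔS_gas = nR ln(P₁/P₂) = 2.66 × 8.314 × ln(489/78.8) = 40.4 J/K.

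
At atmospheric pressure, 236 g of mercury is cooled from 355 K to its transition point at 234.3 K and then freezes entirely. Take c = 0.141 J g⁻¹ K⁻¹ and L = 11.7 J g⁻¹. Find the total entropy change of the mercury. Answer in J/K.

ΔS = -25.6 J/K

Cooling step: ΔS₁ = m c ln(T_tr/T_i) = 236 × 0.141 × ln(234.3/355) = -13.83 J/K.
Phase change: ΔS₂ = −mL/T_tr = −236 × 11.7 / 234.3 = -11.78 J/K.
ΔS_total = (-13.83) + (-11.78) = -25.6 J/K.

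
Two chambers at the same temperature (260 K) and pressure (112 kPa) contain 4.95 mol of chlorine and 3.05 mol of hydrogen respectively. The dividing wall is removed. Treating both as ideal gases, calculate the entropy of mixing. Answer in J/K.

ΔS_mix = 44.2 J/K

Mole fractions: x_A = 4.95/8 = 0.619, x_B = 0.381.
ΔS_mix = −R(n_A ln x_A + n_B ln x_B) = −8.314 × (4.95 ln 0.619 + 3.05 ln 0.381) = 44.2 J/K.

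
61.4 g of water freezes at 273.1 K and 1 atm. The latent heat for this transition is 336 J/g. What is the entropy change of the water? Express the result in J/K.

Heat released by the substance: Q = −mL = −61.4 × 336 = −20630.4 J.
At constant T, ΔS = Q_rev/T = −20630.4 / 273.1 = -75.5 J/K.

ΔS = -75.5 J/K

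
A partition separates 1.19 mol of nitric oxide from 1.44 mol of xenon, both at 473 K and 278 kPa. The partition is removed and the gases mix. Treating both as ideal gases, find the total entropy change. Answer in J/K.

ΔS_mix = 15.1 J/K

Mole fractions: x_A = 1.19/2.63 = 0.452, x_B = 0.548.
ΔS_mix = −R(n_A ln x_A + n_B ln x_B) = −8.314 × (1.19 ln 0.452 + 1.44 ln 0.548) = 15.1 J/K.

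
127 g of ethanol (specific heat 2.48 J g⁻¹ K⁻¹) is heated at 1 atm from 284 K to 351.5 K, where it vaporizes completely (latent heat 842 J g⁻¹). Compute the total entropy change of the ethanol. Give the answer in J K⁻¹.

Warming step: ΔS₁ = m c ln(T_tr/T_i) = 127 × 2.48 × ln(351.5/284) = 67.16 J/K.
Phase change: ΔS₂ = +mL/T_tr = 127 × 842 / 351.5 = 304.2 J/K.
ΔS_total = (67.16) + (304.2) = 371 J/K.

ΔS = 371 J/K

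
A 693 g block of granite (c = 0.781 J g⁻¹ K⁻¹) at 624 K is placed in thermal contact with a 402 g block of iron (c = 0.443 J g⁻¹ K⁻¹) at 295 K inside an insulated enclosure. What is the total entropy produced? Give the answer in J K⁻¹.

ΔS_total = 32.8 J/K

Energy balance: T_f = (m₁c₁T₁ + m₂c₂T₂)/(m₁c₁ + m₂c₂) = 542.55 K.
ΔS₁ = m₁c₁ ln(T_f/T₁) = 541.233 × ln(542.55/624) = -75.7 J/K.
ΔS₂ = m₂c₂ ln(T_f/T₂) = 178.086 × ln(542.55/295) = 108.5 J/K.
ΔS_total = -75.7 + 108.5 = 32.8 J/K.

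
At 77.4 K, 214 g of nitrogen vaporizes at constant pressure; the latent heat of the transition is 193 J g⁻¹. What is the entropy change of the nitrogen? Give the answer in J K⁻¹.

ΔS = 534 J/K

Heat absorbed by the substance: Q = mL = 214 × 193 = 41302 J.
At constant T, ΔS = Q_rev/T = 41302 / 77.4 = 534 J/K.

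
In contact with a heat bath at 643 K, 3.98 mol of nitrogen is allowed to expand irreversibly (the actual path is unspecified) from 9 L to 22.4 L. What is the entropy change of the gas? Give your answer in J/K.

Entropy is a state function, so ΔS_gas depends only on the end states.
For an isothermal ideal gas ΔS_gas = nR ln(V₂/V₁) = 3.98 × 8.314 × ln(22.4/9) = 30.2 J/K.

ΔS_gas = 30.2 J/K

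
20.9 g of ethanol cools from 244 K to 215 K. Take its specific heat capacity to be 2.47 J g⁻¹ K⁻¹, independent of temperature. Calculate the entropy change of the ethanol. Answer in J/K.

ΔS = ∫dQ_rev/T = m c ln(T₂/T₁) = 20.9 × 2.47 × ln(215/244) = -6.53 J/K.

ΔS = -6.53 J/K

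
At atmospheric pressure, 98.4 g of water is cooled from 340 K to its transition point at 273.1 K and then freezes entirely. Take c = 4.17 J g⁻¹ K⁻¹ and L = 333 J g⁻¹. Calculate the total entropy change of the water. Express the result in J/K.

ΔS = -210 J/K

Cooling step: ΔS₁ = m c ln(T_tr/T_i) = 98.4 × 4.17 × ln(273.1/340) = -89.91 J/K.
Phase change: ΔS₂ = −mL/T_tr = −98.4 × 333 / 273.1 = -120 J/K.
ΔS_total = (-89.91) + (-120) = -210 J/K.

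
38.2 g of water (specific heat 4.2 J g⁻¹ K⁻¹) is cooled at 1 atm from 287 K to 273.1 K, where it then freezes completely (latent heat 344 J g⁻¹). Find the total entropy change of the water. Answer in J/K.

Cooling step: ΔS₁ = m c ln(T_tr/T_i) = 38.2 × 4.2 × ln(273.1/287) = -7.965 J/K.
Phase change: ΔS₂ = −mL/T_tr = −38.2 × 344 / 273.1 = -48.12 J/K.
ΔS_total = (-7.965) + (-48.12) = -56.1 J/K.

ΔS = -56.1 J/K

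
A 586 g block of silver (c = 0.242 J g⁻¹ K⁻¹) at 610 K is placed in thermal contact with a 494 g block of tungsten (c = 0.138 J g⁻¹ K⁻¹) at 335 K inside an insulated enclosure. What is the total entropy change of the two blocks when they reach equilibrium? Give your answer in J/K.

ΔS_total = 7.63 J/K

Energy balance: T_f = (m₁c₁T₁ + m₂c₂T₂)/(m₁c₁ + m₂c₂) = 520.72 K.
ΔS₁ = m₁c₁ ln(T_f/T₁) = 141.812 × ln(520.72/610) = -22.44 J/K.
ΔS₂ = m₂c₂ ln(T_f/T₂) = 68.172 × ln(520.72/335) = 30.07 J/K.
ΔS_total = -22.44 + 30.07 = 7.63 J/K.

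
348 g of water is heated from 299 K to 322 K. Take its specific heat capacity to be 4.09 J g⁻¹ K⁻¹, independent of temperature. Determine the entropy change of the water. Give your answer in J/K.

ΔS = ∫dQ_rev/T = m c ln(T₂/T₁) = 348 × 4.09 × ln(322/299) = 105 J/K.

ΔS = 105 J/K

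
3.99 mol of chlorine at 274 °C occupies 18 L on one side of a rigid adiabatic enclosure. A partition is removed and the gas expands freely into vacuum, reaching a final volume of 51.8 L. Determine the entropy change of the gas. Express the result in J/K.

ΔS_gas = 35.1 J/K

For an ideal gas in free expansion Q = 0 and W = 0, so T is unchanged.
Entropy is a state function; using a reversible isothermal path, ΔS_gas = nR ln(V₂/V₁) = 3.99 × 8.314 × ln(51.8/18) = 35.1 J/K.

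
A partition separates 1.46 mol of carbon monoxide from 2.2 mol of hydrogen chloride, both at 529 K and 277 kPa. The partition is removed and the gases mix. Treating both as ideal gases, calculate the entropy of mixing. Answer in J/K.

Mole fractions: x_A = 1.46/3.66 = 0.399, x_B = 0.601.
ΔS_mix = −R(n_A ln x_A + n_B ln x_B) = −8.314 × (1.46 ln 0.399 + 2.2 ln 0.601) = 20.5 J/K.

ΔS_mix = 20.5 J/K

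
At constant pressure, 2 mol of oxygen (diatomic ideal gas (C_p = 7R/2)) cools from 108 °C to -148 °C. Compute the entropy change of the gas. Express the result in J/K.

ΔS = -64.8 J/K

In kelvin: T₁ = 381.15 K, T₂ = 125.15 K. At constant pressure, ΔS = nC_p ln(T₂/T₁) with C_p = 7R/2 = 29.1 J mol⁻¹ K⁻¹.
ΔS = 2 × 29.1 × ln(125.15/381.15) = -64.8 J/K.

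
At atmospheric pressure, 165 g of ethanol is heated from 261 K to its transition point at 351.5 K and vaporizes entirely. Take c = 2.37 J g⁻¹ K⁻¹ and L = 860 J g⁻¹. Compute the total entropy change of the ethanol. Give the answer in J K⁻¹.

Warming step: ΔS₁ = m c ln(T_tr/T_i) = 165 × 2.37 × ln(351.5/261) = 116.4 J/K.
Phase change: ΔS₂ = +mL/T_tr = 165 × 860 / 351.5 = 403.7 J/K.
ΔS_total = (116.4) + (403.7) = 520 J/K.

ΔS = 520 J/K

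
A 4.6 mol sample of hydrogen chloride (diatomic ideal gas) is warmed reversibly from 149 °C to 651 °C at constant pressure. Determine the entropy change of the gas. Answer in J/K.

ΔS = 105 J/K

In kelvin: T₁ = 422.15 K, T₂ = 924.15 K. At constant pressure, ΔS = nC_p ln(T₂/T₁) with C_p = 7R/2 = 29.1 J mol⁻¹ K⁻¹.
ΔS = 4.6 × 29.1 × ln(924.15/422.15) = 105 J/K.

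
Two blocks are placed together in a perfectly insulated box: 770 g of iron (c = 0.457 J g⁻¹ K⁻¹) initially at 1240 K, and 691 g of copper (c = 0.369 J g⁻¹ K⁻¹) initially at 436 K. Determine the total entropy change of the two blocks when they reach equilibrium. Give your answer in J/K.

ΔS_total = 73.5 J/K

Energy balance: T_f = (m₁c₁T₁ + m₂c₂T₂)/(m₁c₁ + m₂c₂) = 902.2 K.
ΔS₁ = m₁c₁ ln(T_f/T₁) = 351.89 × ln(902.2/1240) = -111.9 J/K.
ΔS₂ = m₂c₂ ln(T_f/T₂) = 254.979 × ln(902.2/436) = 185.4 J/K.
ΔS_total = -111.9 + 185.4 = 73.5 J/K.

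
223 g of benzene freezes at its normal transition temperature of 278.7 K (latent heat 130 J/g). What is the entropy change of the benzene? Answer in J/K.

Heat released by the substance: Q = −mL = −223 × 130 = −28990 J.
At constant T, ΔS = Q_rev/T = −28990 / 278.7 = -104 J/K.

ΔS = -104 J/K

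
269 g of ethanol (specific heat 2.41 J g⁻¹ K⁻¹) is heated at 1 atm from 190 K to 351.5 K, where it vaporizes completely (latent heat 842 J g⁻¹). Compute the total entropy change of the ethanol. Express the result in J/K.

Warming step: ΔS₁ = m c ln(T_tr/T_i) = 269 × 2.41 × ln(351.5/190) = 398.8 J/K.
Phase change: ΔS₂ = +mL/T_tr = 269 × 842 / 351.5 = 644.4 J/K.
ΔS_total = (398.8) + (644.4) = 1040 J/K.

ΔS = 1040 J/K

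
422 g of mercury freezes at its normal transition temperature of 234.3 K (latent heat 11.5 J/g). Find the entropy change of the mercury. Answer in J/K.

ΔS = -20.7 J/K

Heat released by the substance: Q = −mL = −422 × 11.5 = −4853 J.
At constant T, ΔS = Q_rev/T = −4853 / 234.3 = -20.7 J/K.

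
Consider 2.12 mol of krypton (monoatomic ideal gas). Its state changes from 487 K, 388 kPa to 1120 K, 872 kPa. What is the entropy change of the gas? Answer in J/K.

ΔS = 22.4 J/K

ΔS = nC_p ln(T₂/T₁) − nR ln(P₂/P₁), with C_p = 5R/2 = 20.79 J mol⁻¹ K⁻¹ for a monoatomic ideal gas.
ΔS = 2.12 × [20.79 × ln(1120/487) − 8.314 × ln(872/388)] = 22.4 J/K.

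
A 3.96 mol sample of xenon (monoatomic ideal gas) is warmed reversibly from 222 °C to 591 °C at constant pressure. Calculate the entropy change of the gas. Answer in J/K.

In kelvin: T₁ = 495.15 K, T₂ = 864.15 K. At constant pressure, ΔS = nC_p ln(T₂/T₁) with C_p = 5R/2 = 20.79 J mol⁻¹ K⁻¹.
ΔS = 3.96 × 20.79 × ln(864.15/495.15) = 45.8 J/K.

ΔS = 45.8 J/K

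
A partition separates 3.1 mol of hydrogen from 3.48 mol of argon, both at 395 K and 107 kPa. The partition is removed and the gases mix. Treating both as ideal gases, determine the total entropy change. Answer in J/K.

Mole fractions: x_A = 3.1/6.58 = 0.471, x_B = 0.529.
ΔS_mix = −R(n_A ln x_A + n_B ln x_B) = −8.314 × (3.1 ln 0.471 + 3.48 ln 0.529) = 37.8 J/K.

ΔS_mix = 37.8 J/K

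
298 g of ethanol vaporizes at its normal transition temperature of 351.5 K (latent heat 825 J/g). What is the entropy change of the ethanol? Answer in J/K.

Heat absorbed by the substance: Q = mL = 298 × 825 = 245850 J.
At constant T, ΔS = Q_rev/T = 245850 / 351.5 = 699 J/K.

ΔS = 699 J/K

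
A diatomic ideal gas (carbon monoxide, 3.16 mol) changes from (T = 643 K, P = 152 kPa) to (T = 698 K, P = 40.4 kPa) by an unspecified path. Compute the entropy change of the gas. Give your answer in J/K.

ΔS = nC_p ln(T₂/T₁) − nR ln(P₂/P₁), with C_p = 7R/2 = 29.1 J mol⁻¹ K⁻¹ for a diatomic ideal gas.
ΔS = 3.16 × [29.1 × ln(698/643) − 8.314 × ln(40.4/152)] = 42.4 J/K.

ΔS = 42.4 J/K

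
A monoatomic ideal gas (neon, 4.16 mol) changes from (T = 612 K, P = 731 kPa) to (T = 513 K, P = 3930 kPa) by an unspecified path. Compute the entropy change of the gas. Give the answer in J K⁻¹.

ΔS = -73.4 J/K

ΔS = nC_p ln(T₂/T₁) − nR ln(P₂/P₁), with C_p = 5R/2 = 20.79 J mol⁻¹ K⁻¹ for a monoatomic ideal gas.
ΔS = 4.16 × [20.79 × ln(513/612) − 8.314 × ln(3930/731)] = -73.4 J/K.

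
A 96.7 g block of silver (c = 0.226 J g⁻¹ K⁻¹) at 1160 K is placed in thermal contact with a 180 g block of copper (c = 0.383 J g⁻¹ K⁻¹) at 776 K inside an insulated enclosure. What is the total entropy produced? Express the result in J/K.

Energy balance: T_f = (m₁c₁T₁ + m₂c₂T₂)/(m₁c₁ + m₂c₂) = 868.43 K.
ΔS₁ = m₁c₁ ln(T_f/T₁) = 21.8542 × ln(868.43/1160) = -6.327 J/K.
ΔS₂ = m₂c₂ ln(T_f/T₂) = 68.94 × ln(868.43/776) = 7.758 J/K.
ΔS_total = -6.327 + 7.758 = 1.43 J/K.

ΔS_total = 1.43 J/K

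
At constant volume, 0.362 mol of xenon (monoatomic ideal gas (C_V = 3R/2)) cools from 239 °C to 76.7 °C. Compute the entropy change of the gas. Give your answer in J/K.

In kelvin: T₁ = 512.15 K, T₂ = 349.85 K. At constant volume, ΔS = nC_V ln(T₂/T₁) with C_V = 3R/2 = 12.47 J mol⁻¹ K⁻¹.
ΔS = 0.362 × 12.47 × ln(349.85/512.15) = -1.72 J/K.

ΔS = -1.72 J/K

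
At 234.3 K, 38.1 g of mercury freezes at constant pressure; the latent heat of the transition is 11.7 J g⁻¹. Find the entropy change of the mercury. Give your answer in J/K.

ΔS = -1.9 J/K

Heat released by the substance: Q = −mL = −38.1 × 11.7 = −445.77 J.
At constant T, ΔS = Q_rev/T = −445.77 / 234.3 = -1.9 J/K.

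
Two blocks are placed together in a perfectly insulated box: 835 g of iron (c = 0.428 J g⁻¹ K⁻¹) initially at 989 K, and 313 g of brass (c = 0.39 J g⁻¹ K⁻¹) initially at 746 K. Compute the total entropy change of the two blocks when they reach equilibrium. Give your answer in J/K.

ΔS_total = 3.45 J/K

Energy balance: T_f = (m₁c₁T₁ + m₂c₂T₂)/(m₁c₁ + m₂c₂) = 927.13 K.
ΔS₁ = m₁c₁ ln(T_f/T₁) = 357.38 × ln(927.13/989) = -23.086 J/K.
ΔS₂ = m₂c₂ ln(T_f/T₂) = 122.07 × ln(927.13/746) = 26.534 J/K.
ΔS_total = -23.086 + 26.534 = 3.45 J/K.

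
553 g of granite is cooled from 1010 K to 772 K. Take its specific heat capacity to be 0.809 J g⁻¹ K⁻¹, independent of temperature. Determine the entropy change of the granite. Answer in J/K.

ΔS = -120 J/K

ΔS = ∫dQ_rev/T = m c ln(T₂/T₁) = 553 × 0.809 × ln(772/1010) = -120 J/K.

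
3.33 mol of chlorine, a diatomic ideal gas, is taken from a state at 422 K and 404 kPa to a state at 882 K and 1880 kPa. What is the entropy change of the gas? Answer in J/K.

ΔS = nC_p ln(T₂/T₁) − nR ln(P₂/P₁), with C_p = 7R/2 = 29.1 J mol⁻¹ K⁻¹ for a diatomic ideal gas.
ΔS = 3.33 × [29.1 × ln(882/422) − 8.314 × ln(1880/404)] = 28.9 J/K.

ΔS = 28.9 J/K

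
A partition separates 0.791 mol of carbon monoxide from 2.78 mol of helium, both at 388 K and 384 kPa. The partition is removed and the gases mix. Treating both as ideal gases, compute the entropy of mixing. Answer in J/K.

Mole fractions: x_A = 0.791/3.57 = 0.222, x_B = 0.778.
ΔS_mix = −R(n_A ln x_A + n_B ln x_B) = −8.314 × (0.791 ln 0.222 + 2.78 ln 0.778) = 15.7 J/K.

ΔS_mix = 15.7 J/K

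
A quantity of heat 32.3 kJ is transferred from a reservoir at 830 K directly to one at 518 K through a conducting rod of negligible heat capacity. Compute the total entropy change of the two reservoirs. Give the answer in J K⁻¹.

ΔS_total = 23.4 J/K

ΔS_hot = −Q/T_H = −32300/830 = -38.92 J/K and ΔS_cold = +Q/T_C = 32300/518 = 62.36 J/K.
ΔS_total = -38.92 + 62.36 = 23.4 J/K, positive as the second law requires.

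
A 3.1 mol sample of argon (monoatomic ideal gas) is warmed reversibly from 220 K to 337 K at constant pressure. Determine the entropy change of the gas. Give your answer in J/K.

ΔS = 27.5 J/K

At constant pressure, ΔS = nC_p ln(T₂/T₁) with C_p = 5R/2 = 20.79 J mol⁻¹ K⁻¹.
ΔS = 3.1 × 20.79 × ln(337/220) = 27.5 J/K.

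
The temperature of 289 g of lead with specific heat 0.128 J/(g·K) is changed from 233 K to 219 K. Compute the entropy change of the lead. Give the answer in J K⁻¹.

ΔS = -2.29 J/K

ΔS = ∫dQ_rev/T = m c ln(T₂/T₁) = 289 × 0.128 × ln(219/233) = -2.29 J/K.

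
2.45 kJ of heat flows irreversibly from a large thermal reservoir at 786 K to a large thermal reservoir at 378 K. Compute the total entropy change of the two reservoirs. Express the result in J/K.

ΔS_total = 3.36 J/K

ΔS_hot = −Q/T_H = −2450/786 = -3.117 J/K and ΔS_cold = +Q/T_C = 2450/378 = 6.481 J/K.
ΔS_total = -3.117 + 6.481 = 3.36 J/K, positive as the second law requires.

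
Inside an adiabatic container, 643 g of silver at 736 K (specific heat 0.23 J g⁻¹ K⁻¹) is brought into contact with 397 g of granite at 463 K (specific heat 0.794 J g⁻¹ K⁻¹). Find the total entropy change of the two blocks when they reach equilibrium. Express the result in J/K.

ΔS_total = 11.3 J/K

Energy balance: T_f = (m₁c₁T₁ + m₂c₂T₂)/(m₁c₁ + m₂c₂) = 550.18 K.
ΔS₁ = m₁c₁ ln(T_f/T₁) = 147.89 × ln(550.18/736) = -43.034 J/K.
ΔS₂ = m₂c₂ ln(T_f/T₂) = 315.218 × ln(550.18/463) = 54.381 J/K.
ΔS_total = -43.034 + 54.381 = 11.3 J/K.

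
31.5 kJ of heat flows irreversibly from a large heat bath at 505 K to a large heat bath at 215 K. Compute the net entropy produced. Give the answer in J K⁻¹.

ΔS_total = 84.1 J/K

ΔS_hot = −Q/T_H = −31500/505 = -62.38 J/K and ΔS_cold = +Q/T_C = 31500/215 = 146.5 J/K.
ΔS_total = -62.38 + 146.5 = 84.1 J/K, positive as the second law requires.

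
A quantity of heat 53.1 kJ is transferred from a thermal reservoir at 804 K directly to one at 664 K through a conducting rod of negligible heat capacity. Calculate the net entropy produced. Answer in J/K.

ΔS_hot = −Q/T_H = −53100/804 = -66.04 J/K and ΔS_cold = +Q/T_C = 53100/664 = 79.97 J/K.
ΔS_total = -66.04 + 79.97 = 13.9 J/K, positive as the second law requires.

ΔS_total = 13.9 J/K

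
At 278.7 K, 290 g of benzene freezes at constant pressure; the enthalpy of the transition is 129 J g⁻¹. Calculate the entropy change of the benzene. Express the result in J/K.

Heat released by the substance: Q = −mL = −290 × 129 = −37410 J.
At constant T, ΔS = Q_rev/T = −37410 / 278.7 = -134 J/K.

ΔS = -134 J/K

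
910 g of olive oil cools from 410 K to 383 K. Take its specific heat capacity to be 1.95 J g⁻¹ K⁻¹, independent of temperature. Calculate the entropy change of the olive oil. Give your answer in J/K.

ΔS = -121 J/K

ΔS = ∫dQ_rev/T = m c ln(T₂/T₁) = 910 × 1.95 × ln(383/410) = -121 J/K.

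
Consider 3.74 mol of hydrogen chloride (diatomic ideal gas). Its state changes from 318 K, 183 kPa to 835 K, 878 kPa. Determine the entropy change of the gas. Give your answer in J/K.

ΔS = 56.3 J/K

ΔS = nC_p ln(T₂/T₁) − nR ln(P₂/P₁), with C_p = 7R/2 = 29.1 J mol⁻¹ K⁻¹ for a diatomic ideal gas.
ΔS = 3.74 × [29.1 × ln(835/318) − 8.314 × ln(878/183)] = 56.3 J/K.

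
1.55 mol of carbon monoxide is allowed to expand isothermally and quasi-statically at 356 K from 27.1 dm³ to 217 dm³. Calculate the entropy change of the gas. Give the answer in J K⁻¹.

ΔS_gas = 26.8 J/K

For an isothermal ideal gas ΔS_gas = nR ln(V₂/V₁) = 1.55 × 8.314 × ln(217/27.1) = 26.8 J/K.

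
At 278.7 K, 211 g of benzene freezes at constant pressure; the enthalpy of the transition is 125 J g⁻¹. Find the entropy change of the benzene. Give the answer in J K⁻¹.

ΔS = -94.6 J/K

Heat released by the substance: Q = −mL = −211 × 125 = −26375 J.
At constant T, ΔS = Q_rev/T = −26375 / 278.7 = -94.6 J/K.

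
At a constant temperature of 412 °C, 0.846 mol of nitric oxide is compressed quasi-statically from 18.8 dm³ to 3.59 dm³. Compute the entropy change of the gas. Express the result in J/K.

For an isothermal ideal gas ΔS_gas = nR ln(V₂/V₁) = 0.846 × 8.314 × ln(3.59/18.8) = -11.6 J/K.

ΔS_gas = -11.6 J/K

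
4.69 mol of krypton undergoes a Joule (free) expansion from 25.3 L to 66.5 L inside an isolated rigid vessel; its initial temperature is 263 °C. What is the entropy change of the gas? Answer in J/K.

For an ideal gas in free expansion Q = 0 and W = 0, so T is unchanged.
Entropy is a state function; using a reversible isothermal path, ΔS_gas = nR ln(V₂/V₁) = 4.69 × 8.314 × ln(66.5/25.3) = 37.7 J/K.

ΔS_gas = 37.7 J/K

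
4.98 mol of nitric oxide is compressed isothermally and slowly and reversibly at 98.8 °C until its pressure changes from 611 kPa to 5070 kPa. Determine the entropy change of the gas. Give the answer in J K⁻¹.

ΔS_gas = -87.6 J/K

For an isothermal ideal gas ΔS_gas = nR ln(P₁/P₂) = 4.98 × 8.314 × ln(611/5070) = -87.6 J/K.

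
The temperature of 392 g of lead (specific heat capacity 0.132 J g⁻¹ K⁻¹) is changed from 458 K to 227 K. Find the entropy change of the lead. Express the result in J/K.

ΔS = -36.3 J/K

ΔS = ∫dQ_rev/T = m c ln(T₂/T₁) = 392 × 0.132 × ln(227/458) = -36.3 J/K.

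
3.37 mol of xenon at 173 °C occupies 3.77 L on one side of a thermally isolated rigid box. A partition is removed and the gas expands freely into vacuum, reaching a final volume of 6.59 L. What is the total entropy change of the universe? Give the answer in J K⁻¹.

No heat is exchanged and no work is done, so the ideal-gas temperature stays constant.
Entropy is a state function; using a reversible isothermal path, ΔS_gas = nR ln(V₂/V₁) = 3.37 × 8.314 × ln(6.59/3.77) = 15.6 J/K.
The insulated surroundings exchange no heat, so ΔS_surr = 0 and ΔS_universe = ΔS_gas.

ΔS_universe = 15.6 J/K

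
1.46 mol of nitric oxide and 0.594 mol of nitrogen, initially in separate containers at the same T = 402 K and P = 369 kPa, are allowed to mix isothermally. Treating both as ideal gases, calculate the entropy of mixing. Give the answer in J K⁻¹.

ΔS_mix = 10.3 J/K

Mole fractions: x_A = 1.46/2.05 = 0.711, x_B = 0.289.
ΔS_mix = −R(n_A ln x_A + n_B ln x_B) = −8.314 × (1.46 ln 0.711 + 0.594 ln 0.289) = 10.3 J/K.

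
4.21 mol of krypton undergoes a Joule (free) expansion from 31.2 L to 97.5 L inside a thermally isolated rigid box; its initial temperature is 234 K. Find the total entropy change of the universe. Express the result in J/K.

ΔS_universe = 39.9 J/K

No heat is exchanged and no work is done, so the ideal-gas temperature stays constant.
Entropy is a state function; using a reversible isothermal path, ΔS_gas = nR ln(V₂/V₁) = 4.21 × 8.314 × ln(97.5/31.2) = 39.9 J/K.
The insulated surroundings exchange no heat, so ΔS_surr = 0 and ΔS_universe = ΔS_gas.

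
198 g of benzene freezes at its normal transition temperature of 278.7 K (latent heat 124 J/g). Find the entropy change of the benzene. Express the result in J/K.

Heat released by the substance: Q = −mL = −198 × 124 = −24552 J.
At constant T, ΔS = Q_rev/T = −24552 / 278.7 = -88.1 J/K.

ΔS = -88.1 J/K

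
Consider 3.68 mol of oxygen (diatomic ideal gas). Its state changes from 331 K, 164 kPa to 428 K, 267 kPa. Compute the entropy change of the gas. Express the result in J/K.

ΔS = 12.6 J/K

ΔS = nC_p ln(T₂/T₁) − nR ln(P₂/P₁), with C_p = 7R/2 = 29.1 J mol⁻¹ K⁻¹ for a diatomic ideal gas.
ΔS = 3.68 × [29.1 × ln(428/331) − 8.314 × ln(267/164)] = 12.6 J/K.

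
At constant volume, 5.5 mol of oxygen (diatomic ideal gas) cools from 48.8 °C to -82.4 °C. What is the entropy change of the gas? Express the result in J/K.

ΔS = -59.8 J/K

In kelvin: T₁ = 321.95 K, T₂ = 190.75 K. At constant volume, ΔS = nC_V ln(T₂/T₁) with C_V = 5R/2 = 20.79 J mol⁻¹ K⁻¹.
ΔS = 5.5 × 20.79 × ln(190.75/321.95) = -59.8 J/K.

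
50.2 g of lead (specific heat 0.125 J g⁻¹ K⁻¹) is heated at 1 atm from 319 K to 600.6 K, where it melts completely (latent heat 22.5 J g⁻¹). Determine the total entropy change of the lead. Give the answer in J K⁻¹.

Warming step: ΔS₁ = m c ln(T_tr/T_i) = 50.2 × 0.125 × ln(600.6/319) = 3.97 J/K.
Phase change: ΔS₂ = +mL/T_tr = 50.2 × 22.5 / 600.6 = 1.881 J/K.
ΔS_total = (3.97) + (1.881) = 5.85 J/K.

ΔS = 5.85 J/K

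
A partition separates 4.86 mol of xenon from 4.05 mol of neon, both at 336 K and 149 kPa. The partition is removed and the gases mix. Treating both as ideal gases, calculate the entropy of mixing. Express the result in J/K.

ΔS_mix = 51 J/K

Mole fractions: x_A = 4.86/8.91 = 0.545, x_B = 0.455.
ΔS_mix = −R(n_A ln x_A + n_B ln x_B) = −8.314 × (4.86 ln 0.545 + 4.05 ln 0.455) = 51 J/K.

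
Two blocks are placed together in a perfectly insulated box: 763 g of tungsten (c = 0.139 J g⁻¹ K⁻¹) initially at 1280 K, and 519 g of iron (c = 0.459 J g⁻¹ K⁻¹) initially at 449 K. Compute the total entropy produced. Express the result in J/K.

Energy balance: T_f = (m₁c₁T₁ + m₂c₂T₂)/(m₁c₁ + m₂c₂) = 704.99 K.
ΔS₁ = m₁c₁ ln(T_f/T₁) = 106.057 × ln(704.99/1280) = -63.26 J/K.
ΔS₂ = m₂c₂ ln(T_f/T₂) = 238.221 × ln(704.99/449) = 107.5 J/K.
ΔS_total = -63.26 + 107.5 = 44.2 J/K.

ΔS_total = 44.2 J/K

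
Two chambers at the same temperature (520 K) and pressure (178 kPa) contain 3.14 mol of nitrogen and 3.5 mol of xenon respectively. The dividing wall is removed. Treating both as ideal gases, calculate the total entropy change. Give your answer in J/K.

ΔS_mix = 38.2 J/K

Mole fractions: x_A = 3.14/6.64 = 0.473, x_B = 0.527.
ΔS_mix = −R(n_A ln x_A + n_B ln x_B) = −8.314 × (3.14 ln 0.473 + 3.5 ln 0.527) = 38.2 J/K.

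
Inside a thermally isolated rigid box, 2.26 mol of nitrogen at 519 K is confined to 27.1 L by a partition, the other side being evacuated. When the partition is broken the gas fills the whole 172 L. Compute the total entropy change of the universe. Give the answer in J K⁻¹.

For an ideal gas in free expansion Q = 0 and W = 0, so T is unchanged.
Entropy is a state function; using a reversible isothermal path, ΔS_gas = nR ln(V₂/V₁) = 2.26 × 8.314 × ln(172/27.1) = 34.7 J/K.
The insulated surroundings exchange no heat, so ΔS_surr = 0 and ΔS_universe = ΔS_gas.

ΔS_universe = 34.7 J/K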